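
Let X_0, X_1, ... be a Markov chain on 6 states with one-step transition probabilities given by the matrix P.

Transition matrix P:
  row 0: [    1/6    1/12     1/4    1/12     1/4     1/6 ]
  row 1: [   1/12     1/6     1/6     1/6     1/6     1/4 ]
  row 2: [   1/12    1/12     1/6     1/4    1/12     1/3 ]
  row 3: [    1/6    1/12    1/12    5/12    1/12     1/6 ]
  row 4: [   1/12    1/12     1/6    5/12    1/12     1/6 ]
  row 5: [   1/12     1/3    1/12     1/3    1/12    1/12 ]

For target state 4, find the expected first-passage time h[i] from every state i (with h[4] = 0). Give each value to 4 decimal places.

h = [7.1678, 7.9329, 8.6980, 8.5772, 0.0000, 8.5369]

First-step conditioning: h[4] = 0; for i ≠ 4, h[i] = 1 + Σ_k P[i][k]·h[k].
  h[0] = 1 + 1/6·h[0] + 1/12·h[1] + 1/4·h[2] + 1/12·h[3] + 1/6·h[5]
  h[1] = 1 + 1/12·h[0] + 1/6·h[1] + 1/6·h[2] + 1/6·h[3] + 1/4·h[5]
  h[2] = 1 + 1/12·h[0] + 1/12·h[1] + 1/6·h[2] + 1/4·h[3] + 1/3·h[5]
  h[3] = 1 + 1/6·h[0] + 1/12·h[1] + 1/12·h[2] + 5/12·h[3] + 1/6·h[5]
  h[5] = 1 + 1/12·h[0] + 1/3·h[1] + 1/12·h[2] + 1/3·h[3] + 1/12·h[5]
Solving the 5×5 linear system over states ≠ 4 gives exactly h = [1068/149, 1182/149, 1296/149, 1278/149, 0, 1272/149] (h[4] = 0 is the target).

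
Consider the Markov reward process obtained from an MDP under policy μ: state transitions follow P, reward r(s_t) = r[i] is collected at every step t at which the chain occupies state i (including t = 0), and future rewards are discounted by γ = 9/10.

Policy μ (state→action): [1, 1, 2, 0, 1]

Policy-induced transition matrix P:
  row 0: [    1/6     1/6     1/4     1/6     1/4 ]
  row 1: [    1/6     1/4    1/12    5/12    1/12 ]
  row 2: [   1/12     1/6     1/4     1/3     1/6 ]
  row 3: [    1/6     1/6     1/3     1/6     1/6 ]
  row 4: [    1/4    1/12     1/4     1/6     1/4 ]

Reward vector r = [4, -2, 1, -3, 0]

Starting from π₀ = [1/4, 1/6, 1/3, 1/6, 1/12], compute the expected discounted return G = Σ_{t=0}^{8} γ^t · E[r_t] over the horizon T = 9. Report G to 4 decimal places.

G = -0.5808

t=0: π = [0.2500, 0.1667, 0.3333, 0.1667, 0.0833], E[r] = 0.5000, γ^t·E[r] = 0.500000, running G = 0.500000
t=1: π = [0.1458, 0.1736, 0.2361, 0.2639, 0.1806], E[r] = -0.3194, γ^t·E[r] = -0.287500, running G = 0.212500
t=2: π = [0.1620, 0.1661, 0.2431, 0.2494, 0.1794], E[r] = -0.1892, γ^t·E[r] = -0.153281, running G = 0.059219
t=3: π = [0.1614, 0.1656, 0.2431, 0.2487, 0.1813], E[r] = -0.1887, γ^t·E[r] = -0.137531, running G = -0.078313
t=4: π = [0.1615, 0.1654, 0.2431, 0.2486, 0.1814], E[r] = -0.1872, γ^t·E[r] = -0.122850, running G = -0.201163
t=5: π = [0.1615, 0.1653, 0.2432, 0.2485, 0.1815], E[r] = -0.1870, γ^t·E[r] = -0.110414, running G = -0.311576
t=6: π = [0.1615, 0.1653, 0.2432, 0.2485, 0.1815], E[r] = -0.1870, γ^t·E[r] = -0.099357, running G = -0.410933
t=7: π = [0.1615, 0.1653, 0.2432, 0.2485, 0.1815], E[r] = -0.1869, γ^t·E[r] = -0.089417, running G = -0.500350
t=8: π = [0.1615, 0.1653, 0.2432, 0.2485, 0.1815], E[r] = -0.1869, γ^t·E[r] = -0.080475, running G = -0.580825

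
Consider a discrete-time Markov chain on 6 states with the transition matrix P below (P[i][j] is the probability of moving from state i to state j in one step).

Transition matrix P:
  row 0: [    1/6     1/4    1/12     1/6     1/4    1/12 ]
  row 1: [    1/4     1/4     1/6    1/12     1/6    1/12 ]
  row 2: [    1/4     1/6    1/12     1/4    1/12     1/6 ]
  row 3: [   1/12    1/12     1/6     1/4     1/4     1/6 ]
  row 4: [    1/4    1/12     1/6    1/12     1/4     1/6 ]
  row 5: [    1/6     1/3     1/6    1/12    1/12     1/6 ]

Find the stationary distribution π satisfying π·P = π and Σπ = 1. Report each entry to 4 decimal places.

π = [0.1978, 0.1936, 0.1386, 0.1475, 0.1884, 0.1341]

Balance equations π_j = Σ_i π_i·P[i][j]:
  π_0 = 1/6·π_0 + 1/4·π_1 + 1/4·π_2 + 1/12·π_3 + 1/4·π_4 + 1/6·π_5
  π_1 = 1/4·π_0 + 1/4·π_1 + 1/6·π_2 + 1/12·π_3 + 1/12·π_4 + 1/3·π_5
  π_2 = 1/12·π_0 + 1/6·π_1 + 1/12·π_2 + 1/6·π_3 + 1/6·π_4 + 1/6·π_5
  π_3 = 1/6·π_0 + 1/12·π_1 + 1/4·π_2 + 1/4·π_3 + 1/12·π_4 + 1/12·π_5
  π_4 = 1/4·π_0 + 1/6·π_1 + 1/12·π_2 + 1/4·π_3 + 1/4·π_4 + 1/12·π_5
  normalize: π_0 + π_1 + π_2 + π_3 + π_4 + π_5 = 1
Solving the linear system gives exactly π = [20669/104513, 20237/104513, 14489/104513, 15416/104513, 19692/104513, 14010/104513].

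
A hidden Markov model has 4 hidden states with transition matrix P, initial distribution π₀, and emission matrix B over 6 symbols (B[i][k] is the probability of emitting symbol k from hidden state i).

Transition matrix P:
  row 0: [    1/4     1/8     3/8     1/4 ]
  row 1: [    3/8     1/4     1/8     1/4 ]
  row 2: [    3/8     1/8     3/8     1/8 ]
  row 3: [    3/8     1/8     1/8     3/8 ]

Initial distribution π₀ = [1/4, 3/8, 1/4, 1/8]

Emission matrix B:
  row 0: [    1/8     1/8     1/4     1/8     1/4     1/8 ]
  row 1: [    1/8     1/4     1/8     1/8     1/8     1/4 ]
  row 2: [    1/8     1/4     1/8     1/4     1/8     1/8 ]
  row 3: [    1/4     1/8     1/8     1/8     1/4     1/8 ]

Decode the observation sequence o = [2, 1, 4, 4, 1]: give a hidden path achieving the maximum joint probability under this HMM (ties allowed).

path = [0, 2, 0, 0, 2]

t=0: δ = [6.250e-02, 4.688e-02, 3.125e-02, 1.562e-02]  (obs o_0=2)
t=1: δ = [2.197e-03, 2.930e-03, 5.859e-03, 1.953e-03]  ψ = [1, 1, 0, 0]  (obs o_1=1)
t=2: δ = [5.493e-04, 9.155e-05, 2.747e-04, 1.831e-04]  ψ = [2, 1, 2, 1]  (obs o_2=4)
t=3: δ = [3.433e-05, 8.583e-06, 2.575e-05, 3.433e-05]  ψ = [0, 0, 0, 0]  (obs o_3=4)
t=4: δ = [1.609e-06, 1.073e-06, 3.219e-06, 1.609e-06]  ψ = [3, 0, 0, 3]  (obs o_4=1)
backtrack: best end state = 2; path = [0, 2, 0, 0, 2]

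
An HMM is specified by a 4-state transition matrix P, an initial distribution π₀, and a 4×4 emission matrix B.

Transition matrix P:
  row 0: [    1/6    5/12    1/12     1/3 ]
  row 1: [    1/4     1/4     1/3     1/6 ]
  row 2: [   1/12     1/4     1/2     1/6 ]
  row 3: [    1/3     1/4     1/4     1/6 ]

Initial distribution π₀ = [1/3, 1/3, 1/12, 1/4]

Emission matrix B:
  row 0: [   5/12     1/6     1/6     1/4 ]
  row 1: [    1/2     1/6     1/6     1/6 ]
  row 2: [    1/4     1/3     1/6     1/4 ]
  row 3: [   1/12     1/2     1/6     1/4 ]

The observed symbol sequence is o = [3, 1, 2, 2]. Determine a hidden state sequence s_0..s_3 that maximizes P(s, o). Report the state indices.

t=0: δ = [8.333e-02, 5.556e-02, 2.083e-02, 6.250e-02]  (obs o_0=3)
t=1: δ = [3.472e-03, 5.787e-03, 6.173e-03, 1.389e-02]  ψ = [3, 0, 1, 0]  (obs o_1=1)
t=2: δ = [7.716e-04, 5.787e-04, 5.787e-04, 3.858e-04]  ψ = [3, 3, 3, 3]  (obs o_2=2)
t=3: δ = [2.411e-05, 5.358e-05, 4.823e-05, 4.287e-05]  ψ = [1, 0, 2, 0]  (obs o_3=2)
backtrack: best end state = 1; path = [0, 3, 0, 1]

path = [0, 3, 0, 1]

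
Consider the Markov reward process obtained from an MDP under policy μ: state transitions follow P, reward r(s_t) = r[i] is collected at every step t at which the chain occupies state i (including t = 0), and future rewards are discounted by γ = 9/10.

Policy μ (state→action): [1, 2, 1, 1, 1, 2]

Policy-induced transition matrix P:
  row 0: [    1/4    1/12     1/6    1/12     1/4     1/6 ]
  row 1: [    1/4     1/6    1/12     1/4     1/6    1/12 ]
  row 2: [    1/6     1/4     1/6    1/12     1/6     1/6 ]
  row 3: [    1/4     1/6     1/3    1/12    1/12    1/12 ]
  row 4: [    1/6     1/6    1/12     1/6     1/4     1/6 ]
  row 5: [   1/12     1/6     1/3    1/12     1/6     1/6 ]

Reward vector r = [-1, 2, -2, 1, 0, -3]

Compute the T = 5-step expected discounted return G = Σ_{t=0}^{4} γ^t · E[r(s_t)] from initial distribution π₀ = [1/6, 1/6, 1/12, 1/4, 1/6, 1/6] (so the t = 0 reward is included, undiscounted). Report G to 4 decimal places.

G = -1.9233

t=0: π = [0.1667, 0.1667, 0.0833, 0.2500, 0.1667, 0.1667], E[r] = -0.2500, γ^t·E[r] = -0.250000, running G = -0.250000
t=1: π = [0.2014, 0.1597, 0.2083, 0.1250, 0.1736, 0.1319], E[r] = -0.5694, γ^t·E[r] = -0.512500, running G = -0.762500
t=2: π = [0.1962, 0.1672, 0.1817, 0.1244, 0.1875, 0.1429], E[r] = -0.5295, γ^t·E[r] = -0.428906, running G = -1.191406
t=3: π = [0.1954, 0.1655, 0.1817, 0.1268, 0.1883, 0.1424], E[r] = -0.5281, γ^t·E[r] = -0.384961, running G = -1.576367
t=4: π = [0.1954, 0.1655, 0.1821, 0.1266, 0.1881, 0.1423], E[r] = -0.5288, γ^t·E[r] = -0.346971, running G = -1.923338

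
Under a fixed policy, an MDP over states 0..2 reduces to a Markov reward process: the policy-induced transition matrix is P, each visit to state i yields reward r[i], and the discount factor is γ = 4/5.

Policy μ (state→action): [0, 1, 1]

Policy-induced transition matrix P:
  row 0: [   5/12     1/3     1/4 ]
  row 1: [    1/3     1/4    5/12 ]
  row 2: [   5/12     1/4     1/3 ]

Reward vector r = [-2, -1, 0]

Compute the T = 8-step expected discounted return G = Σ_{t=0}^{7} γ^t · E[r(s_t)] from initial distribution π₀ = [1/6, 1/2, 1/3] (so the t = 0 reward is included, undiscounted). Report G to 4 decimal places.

G = -4.1697

t=0: π = [0.1667, 0.5000, 0.3333], E[r] = -0.8333, γ^t·E[r] = -0.833333, running G = -0.833333
t=1: π = [0.3750, 0.2639, 0.3611], E[r] = -1.0139, γ^t·E[r] = -0.811111, running G = -1.644444
t=2: π = [0.3947, 0.2813, 0.3241], E[r] = -1.0706, γ^t·E[r] = -0.685185, running G = -2.329630
t=3: π = [0.3932, 0.2829, 0.3239], E[r] = -1.0693, γ^t·E[r] = -0.547506, running G = -2.877136
t=4: π = [0.3931, 0.2828, 0.3241], E[r] = -1.0690, γ^t·E[r] = -0.437844, running G = -3.314979
t=5: π = [0.3931, 0.2828, 0.3241], E[r] = -1.0690, γ^t·E[r] = -0.350278, running G = -3.665257
t=6: π = [0.3931, 0.2828, 0.3241], E[r] = -1.0690, γ^t·E[r] = -0.280223, running G = -3.945480
t=7: π = [0.3931, 0.2828, 0.3241], E[r] = -1.0690, γ^t·E[r] = -0.224178, running G = -4.169658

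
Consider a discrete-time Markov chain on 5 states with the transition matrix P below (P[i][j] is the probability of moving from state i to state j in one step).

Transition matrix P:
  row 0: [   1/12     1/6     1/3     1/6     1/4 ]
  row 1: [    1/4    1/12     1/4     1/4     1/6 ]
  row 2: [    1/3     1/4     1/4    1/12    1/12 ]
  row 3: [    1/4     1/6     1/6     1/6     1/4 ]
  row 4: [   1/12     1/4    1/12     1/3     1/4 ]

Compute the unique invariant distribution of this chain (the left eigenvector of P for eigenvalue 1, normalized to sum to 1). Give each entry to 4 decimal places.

Balance equations π_j = Σ_i π_i·P[i][j]:
  π_0 = 1/12·π_0 + 1/4·π_1 + 1/3·π_2 + 1/4·π_3 + 1/12·π_4
  π_1 = 1/6·π_0 + 1/12·π_1 + 1/4·π_2 + 1/6·π_3 + 1/4·π_4
  π_2 = 1/3·π_0 + 1/4·π_1 + 1/4·π_2 + 1/6·π_3 + 1/12·π_4
  π_3 = 1/6·π_0 + 1/4·π_1 + 1/12·π_2 + 1/6·π_3 + 1/3·π_4
  normalize: π_0 + π_1 + π_2 + π_3 + π_4 = 1
Solving the linear system gives exactly π = [2341/11619, 2159/11619, 2525/11619, 2290/11619, 256/1291].

π = [0.2015, 0.1858, 0.2173, 0.1971, 0.1983]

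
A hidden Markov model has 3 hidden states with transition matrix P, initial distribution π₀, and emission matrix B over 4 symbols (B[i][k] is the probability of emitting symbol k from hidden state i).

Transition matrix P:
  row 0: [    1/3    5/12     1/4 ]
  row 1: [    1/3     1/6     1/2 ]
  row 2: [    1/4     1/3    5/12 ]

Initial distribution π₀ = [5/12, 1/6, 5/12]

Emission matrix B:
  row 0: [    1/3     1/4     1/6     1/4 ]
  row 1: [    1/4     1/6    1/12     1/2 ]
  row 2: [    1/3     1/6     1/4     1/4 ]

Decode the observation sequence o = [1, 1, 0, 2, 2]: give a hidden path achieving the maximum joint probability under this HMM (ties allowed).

t=0: δ = [1.042e-01, 2.778e-02, 6.944e-02]  (obs o_0=1)
t=1: δ = [8.681e-03, 7.234e-03, 4.823e-03]  ψ = [0, 0, 2]  (obs o_1=1)
t=2: δ = [9.645e-04, 9.042e-04, 1.206e-03]  ψ = [0, 0, 1]  (obs o_2=0)
t=3: δ = [5.358e-05, 3.349e-05, 1.256e-04]  ψ = [0, 0, 2]  (obs o_3=2)
t=4: δ = [5.233e-06, 3.489e-06, 1.308e-05]  ψ = [2, 2, 2]  (obs o_4=2)
backtrack: best end state = 2; path = [0, 1, 2, 2, 2]

path = [0, 1, 2, 2, 2]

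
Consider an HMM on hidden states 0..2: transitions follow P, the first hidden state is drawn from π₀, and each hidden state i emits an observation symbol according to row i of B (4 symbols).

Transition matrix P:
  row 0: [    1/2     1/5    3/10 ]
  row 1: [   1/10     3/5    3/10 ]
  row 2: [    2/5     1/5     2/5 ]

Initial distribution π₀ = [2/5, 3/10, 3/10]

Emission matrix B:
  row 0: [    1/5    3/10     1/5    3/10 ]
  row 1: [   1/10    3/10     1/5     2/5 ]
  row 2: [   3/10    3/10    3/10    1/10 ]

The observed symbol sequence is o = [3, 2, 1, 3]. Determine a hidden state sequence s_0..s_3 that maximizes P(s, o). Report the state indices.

t=0: δ = [1.200e-01, 1.200e-01, 3.000e-02]  (obs o_0=3)
t=1: δ = [1.200e-02, 1.440e-02, 1.080e-02]  ψ = [0, 1, 0]  (obs o_1=2)
t=2: δ = [1.800e-03, 2.592e-03, 1.296e-03]  ψ = [0, 1, 1]  (obs o_2=1)
t=3: δ = [2.700e-04, 6.221e-04, 7.776e-05]  ψ = [0, 1, 1]  (obs o_3=3)
backtrack: best end state = 1; path = [1, 1, 1, 1]

path = [1, 1, 1, 1]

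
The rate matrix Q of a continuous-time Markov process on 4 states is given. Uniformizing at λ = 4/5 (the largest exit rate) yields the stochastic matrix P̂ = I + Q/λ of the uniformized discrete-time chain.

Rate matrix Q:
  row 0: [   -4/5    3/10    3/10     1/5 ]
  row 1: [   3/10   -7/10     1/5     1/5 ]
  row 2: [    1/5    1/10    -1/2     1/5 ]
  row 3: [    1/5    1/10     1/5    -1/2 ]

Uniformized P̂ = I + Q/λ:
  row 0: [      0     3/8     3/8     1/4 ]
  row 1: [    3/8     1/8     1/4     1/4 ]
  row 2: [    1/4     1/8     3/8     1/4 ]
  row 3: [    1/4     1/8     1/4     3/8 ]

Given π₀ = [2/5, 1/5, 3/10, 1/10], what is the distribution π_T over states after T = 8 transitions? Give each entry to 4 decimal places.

π = [0.2180, 0.1795, 0.3168, 0.2857]

t=0: π = [0.4000, 0.2000, 0.3000, 0.1000]
t=1: π = [0.1750, 0.2250, 0.3375, 0.2625]
t=2: π = [0.2344, 0.1688, 0.3141, 0.2828]
t=3: π = [0.2125, 0.1836, 0.3186, 0.2854]
t=4: π = [0.2198, 0.1781, 0.3164, 0.2857]
t=5: π = [0.2173, 0.1800, 0.3170, 0.2857]
t=6: π = [0.2182, 0.1793, 0.3168, 0.2857]
t=7: π = [0.2179, 0.1795, 0.3169, 0.2857]
t=8: π = [0.2180, 0.1795, 0.3168, 0.2857]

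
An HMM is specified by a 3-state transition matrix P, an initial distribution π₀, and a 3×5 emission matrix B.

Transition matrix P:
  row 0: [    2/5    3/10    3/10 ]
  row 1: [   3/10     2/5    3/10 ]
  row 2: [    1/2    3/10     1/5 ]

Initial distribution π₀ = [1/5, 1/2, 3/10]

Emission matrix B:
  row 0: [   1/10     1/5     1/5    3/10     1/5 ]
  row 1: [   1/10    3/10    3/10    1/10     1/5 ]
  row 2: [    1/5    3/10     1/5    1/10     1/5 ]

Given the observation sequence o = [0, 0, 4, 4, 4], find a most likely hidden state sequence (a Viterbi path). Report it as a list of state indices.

path = [1, 2, 0, 0, 0]

t=0: δ = [2.000e-02, 5.000e-02, 6.000e-02]  (obs o_0=0)
t=1: δ = [3.000e-03, 2.000e-03, 3.000e-03]  ψ = [2, 1, 1]  (obs o_1=0)
t=2: δ = [3.000e-04, 1.800e-04, 1.800e-04]  ψ = [2, 0, 0]  (obs o_2=4)
t=3: δ = [2.400e-05, 1.800e-05, 1.800e-05]  ψ = [0, 0, 0]  (obs o_3=4)
t=4: δ = [1.920e-06, 1.440e-06, 1.440e-06]  ψ = [0, 0, 0]  (obs o_4=4)
backtrack: best end state = 0; path = [1, 2, 0, 0, 0]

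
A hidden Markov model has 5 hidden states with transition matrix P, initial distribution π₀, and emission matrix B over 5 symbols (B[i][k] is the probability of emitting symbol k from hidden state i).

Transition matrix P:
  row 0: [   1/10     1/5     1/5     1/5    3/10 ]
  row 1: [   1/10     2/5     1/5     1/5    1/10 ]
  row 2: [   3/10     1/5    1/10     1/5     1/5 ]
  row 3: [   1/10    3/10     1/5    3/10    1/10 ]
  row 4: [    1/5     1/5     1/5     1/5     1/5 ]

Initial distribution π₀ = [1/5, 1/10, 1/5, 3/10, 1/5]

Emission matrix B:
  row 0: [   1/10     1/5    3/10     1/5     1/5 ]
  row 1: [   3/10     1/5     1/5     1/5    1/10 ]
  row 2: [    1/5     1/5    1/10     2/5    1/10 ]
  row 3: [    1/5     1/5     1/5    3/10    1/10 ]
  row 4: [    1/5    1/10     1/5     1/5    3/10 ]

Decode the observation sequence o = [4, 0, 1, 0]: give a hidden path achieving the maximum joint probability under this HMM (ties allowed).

t=0: δ = [4.000e-02, 1.000e-02, 2.000e-02, 3.000e-02, 6.000e-02]  (obs o_0=4)
t=1: δ = [1.200e-03, 3.600e-03, 2.400e-03, 2.400e-03, 2.400e-03]  ψ = [4, 4, 4, 4, 0]  (obs o_1=0)
t=2: δ = [1.440e-04, 2.880e-04, 1.440e-04, 1.440e-04, 4.800e-05]  ψ = [2, 1, 1, 1, 2]  (obs o_2=1)
t=3: δ = [4.320e-06, 3.456e-05, 1.152e-05, 1.152e-05, 8.640e-06]  ψ = [2, 1, 1, 1, 0]  (obs o_3=0)
backtrack: best end state = 1; path = [4, 1, 1, 1]

path = [4, 1, 1, 1]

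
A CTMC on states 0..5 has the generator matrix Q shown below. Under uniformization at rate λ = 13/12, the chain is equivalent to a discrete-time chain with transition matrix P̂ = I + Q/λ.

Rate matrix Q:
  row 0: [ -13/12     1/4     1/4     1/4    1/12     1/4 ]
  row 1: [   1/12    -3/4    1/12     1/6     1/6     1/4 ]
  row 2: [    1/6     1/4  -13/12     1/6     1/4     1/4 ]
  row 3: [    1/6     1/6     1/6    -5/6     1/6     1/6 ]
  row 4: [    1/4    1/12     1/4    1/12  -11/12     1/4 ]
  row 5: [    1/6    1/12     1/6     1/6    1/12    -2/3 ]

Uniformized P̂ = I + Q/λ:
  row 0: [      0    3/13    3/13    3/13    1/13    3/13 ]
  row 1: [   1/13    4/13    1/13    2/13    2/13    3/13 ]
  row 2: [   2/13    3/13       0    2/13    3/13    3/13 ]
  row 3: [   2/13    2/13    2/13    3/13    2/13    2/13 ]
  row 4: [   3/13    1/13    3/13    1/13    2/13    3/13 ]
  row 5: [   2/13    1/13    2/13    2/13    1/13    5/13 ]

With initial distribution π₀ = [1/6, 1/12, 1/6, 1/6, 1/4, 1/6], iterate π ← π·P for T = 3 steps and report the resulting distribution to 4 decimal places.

t=0: π = [0.1667, 0.0833, 0.1667, 0.1667, 0.2500, 0.1667]
t=1: π = [0.1410, 0.1603, 0.1538, 0.1603, 0.1410, 0.2436]
t=2: π = [0.1307, 0.1716, 0.1395, 0.1662, 0.1361, 0.2559]
t=3: π = [0.1310, 0.1709, 0.1397, 0.1662, 0.1348, 0.2574]

π = [0.1310, 0.1709, 0.1397, 0.1662, 0.1348, 0.2574]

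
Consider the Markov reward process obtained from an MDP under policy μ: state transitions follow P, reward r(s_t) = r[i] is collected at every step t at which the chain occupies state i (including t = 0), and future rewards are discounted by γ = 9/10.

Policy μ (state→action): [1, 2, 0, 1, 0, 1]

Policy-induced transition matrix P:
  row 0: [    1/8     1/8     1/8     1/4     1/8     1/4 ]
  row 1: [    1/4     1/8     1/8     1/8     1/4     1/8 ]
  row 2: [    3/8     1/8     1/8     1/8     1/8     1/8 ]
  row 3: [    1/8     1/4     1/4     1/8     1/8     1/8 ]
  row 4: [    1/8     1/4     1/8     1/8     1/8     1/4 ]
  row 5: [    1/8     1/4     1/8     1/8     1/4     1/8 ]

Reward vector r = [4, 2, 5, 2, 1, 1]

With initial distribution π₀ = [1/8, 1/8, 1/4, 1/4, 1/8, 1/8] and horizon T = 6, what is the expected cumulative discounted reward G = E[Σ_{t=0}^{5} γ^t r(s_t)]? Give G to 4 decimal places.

t=0: π = [0.1250, 0.1250, 0.2500, 0.2500, 0.1250, 0.1250], E[r] = 2.7500, γ^t·E[r] = 2.750000, running G = 2.750000
t=1: π = [0.2031, 0.1875, 0.1563, 0.1406, 0.1563, 0.1563], E[r] = 2.5625, γ^t·E[r] = 2.306250, running G = 5.056250
t=2: π = [0.1875, 0.1816, 0.1426, 0.1504, 0.1680, 0.1699], E[r] = 2.4648, γ^t·E[r] = 1.996523, running G = 7.052773
t=3: π = [0.1833, 0.1860, 0.1438, 0.1484, 0.1689, 0.1694], E[r] = 2.4597, γ^t·E[r] = 1.793134, running G = 8.845907
t=4: π = [0.1842, 0.1859, 0.1436, 0.1479, 0.1694, 0.1690], E[r] = 2.4606, γ^t·E[r] = 1.614401, running G = 10.460308
t=5: π = [0.1841, 0.1858, 0.1435, 0.1480, 0.1694, 0.1692], E[r] = 2.4601, γ^t·E[r] = 1.452690, running G = 11.912998

G = 11.9130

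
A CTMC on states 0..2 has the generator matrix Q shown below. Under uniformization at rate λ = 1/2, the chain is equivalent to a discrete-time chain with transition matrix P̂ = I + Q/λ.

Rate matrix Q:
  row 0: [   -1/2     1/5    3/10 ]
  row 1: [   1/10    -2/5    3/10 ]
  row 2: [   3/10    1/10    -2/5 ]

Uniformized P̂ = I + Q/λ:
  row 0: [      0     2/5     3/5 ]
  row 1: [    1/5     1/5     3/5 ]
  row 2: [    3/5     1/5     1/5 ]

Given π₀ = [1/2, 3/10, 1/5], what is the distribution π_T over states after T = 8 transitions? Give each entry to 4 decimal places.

π = [0.3098, 0.2618, 0.4284]

t=0: π = [0.5000, 0.3000, 0.2000]
t=1: π = [0.1800, 0.3000, 0.5200]
t=2: π = [0.3720, 0.2360, 0.3920]
t=3: π = [0.2824, 0.2744, 0.4432]
t=4: π = [0.3208, 0.2565, 0.4227]
t=5: π = [0.3049, 0.2642, 0.4309]
t=6: π = [0.3114, 0.2610, 0.4276]
t=7: π = [0.3088, 0.2623, 0.4289]
t=8: π = [0.3098, 0.2618, 0.4284]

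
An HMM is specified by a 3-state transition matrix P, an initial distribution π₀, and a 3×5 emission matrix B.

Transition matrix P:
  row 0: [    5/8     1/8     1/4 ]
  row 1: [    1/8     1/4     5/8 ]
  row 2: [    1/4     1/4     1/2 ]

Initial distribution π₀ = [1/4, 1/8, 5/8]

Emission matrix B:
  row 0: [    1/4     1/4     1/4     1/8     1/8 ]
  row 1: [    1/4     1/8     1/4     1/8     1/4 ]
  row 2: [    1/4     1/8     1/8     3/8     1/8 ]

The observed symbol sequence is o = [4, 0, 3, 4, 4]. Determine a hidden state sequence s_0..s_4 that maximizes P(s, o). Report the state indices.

path = [2, 2, 2, 1, 2]

t=0: δ = [3.125e-02, 3.125e-02, 7.812e-02]  (obs o_0=4)
t=1: δ = [4.883e-03, 4.883e-03, 9.766e-03]  ψ = [0, 2, 2]  (obs o_1=0)
t=2: δ = [3.815e-04, 3.052e-04, 1.831e-03]  ψ = [0, 2, 2]  (obs o_2=3)
t=3: δ = [5.722e-05, 1.144e-04, 1.144e-04]  ψ = [2, 2, 2]  (obs o_3=4)
t=4: δ = [4.470e-06, 7.153e-06, 8.941e-06]  ψ = [0, 1, 1]  (obs o_4=4)
backtrack: best end state = 2; path = [2, 2, 2, 1, 2]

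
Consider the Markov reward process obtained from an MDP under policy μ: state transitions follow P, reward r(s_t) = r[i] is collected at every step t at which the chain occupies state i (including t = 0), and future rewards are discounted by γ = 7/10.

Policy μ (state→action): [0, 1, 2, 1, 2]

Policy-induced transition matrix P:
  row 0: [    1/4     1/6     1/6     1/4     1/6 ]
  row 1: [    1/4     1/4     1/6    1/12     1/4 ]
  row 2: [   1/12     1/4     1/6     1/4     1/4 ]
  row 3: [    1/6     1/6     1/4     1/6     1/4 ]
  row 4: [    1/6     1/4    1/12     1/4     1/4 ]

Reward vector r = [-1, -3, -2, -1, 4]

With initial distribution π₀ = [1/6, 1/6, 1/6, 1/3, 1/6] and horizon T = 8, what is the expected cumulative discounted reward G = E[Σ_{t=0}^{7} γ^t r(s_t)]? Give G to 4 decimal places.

t=0: π = [0.1667, 0.1667, 0.1667, 0.3333, 0.1667], E[r] = -0.6667, γ^t·E[r] = -0.666667, running G = -0.666667
t=1: π = [0.1806, 0.2083, 0.1806, 0.1944, 0.2361], E[r] = -0.4167, γ^t·E[r] = -0.291667, running G = -0.958333
t=2: π = [0.1840, 0.2188, 0.1632, 0.1991, 0.2350], E[r] = -0.4259, γ^t·E[r] = -0.208704, running G = -1.167037
t=3: π = [0.1866, 0.2181, 0.1637, 0.1970, 0.2347], E[r] = -0.4265, γ^t·E[r] = -0.146291, running G = -1.313328
t=4: π = [0.1868, 0.2180, 0.1635, 0.1972, 0.2344], E[r] = -0.4274, γ^t·E[r] = -0.102608, running G = -1.415936
t=5: π = [0.1868, 0.2180, 0.1636, 0.1972, 0.2344], E[r] = -0.4274, γ^t·E[r] = -0.071830, running G = -1.487766
t=6: π = [0.1868, 0.2180, 0.1636, 0.1972, 0.2344], E[r] = -0.4274, γ^t·E[r] = -0.050282, running G = -1.538048
t=7: π = [0.1868, 0.2180, 0.1636, 0.1972, 0.2344], E[r] = -0.4274, γ^t·E[r] = -0.035197, running G = -1.573245

G = -1.5732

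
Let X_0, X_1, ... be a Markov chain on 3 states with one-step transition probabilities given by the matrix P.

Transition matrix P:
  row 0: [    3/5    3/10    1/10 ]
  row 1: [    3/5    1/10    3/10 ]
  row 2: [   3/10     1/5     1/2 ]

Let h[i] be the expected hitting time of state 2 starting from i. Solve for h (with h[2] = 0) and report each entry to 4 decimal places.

First-step conditioning: h[2] = 0; for i ≠ 2, h[i] = 1 + Σ_k P[i][k]·h[k].
  h[0] = 1 + 3/5·h[0] + 3/10·h[1]
  h[1] = 1 + 3/5·h[0] + 1/10·h[1]
Solving the 2×2 linear system over states ≠ 2 gives exactly h = [20/3, 50/9, 0] (h[2] = 0 is the target).

h = [6.6667, 5.5556, 0.0000]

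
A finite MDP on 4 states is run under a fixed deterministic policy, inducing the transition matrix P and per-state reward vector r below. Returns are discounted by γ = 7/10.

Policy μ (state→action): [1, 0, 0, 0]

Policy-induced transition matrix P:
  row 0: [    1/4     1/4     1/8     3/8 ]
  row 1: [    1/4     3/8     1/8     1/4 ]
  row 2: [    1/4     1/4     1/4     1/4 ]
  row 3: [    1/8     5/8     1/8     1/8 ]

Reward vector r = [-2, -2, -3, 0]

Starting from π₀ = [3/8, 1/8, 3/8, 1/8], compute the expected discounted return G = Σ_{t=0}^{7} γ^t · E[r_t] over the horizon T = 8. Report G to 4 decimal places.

G = -5.6335

t=0: π = [0.3750, 0.1250, 0.3750, 0.1250], E[r] = -2.1250, γ^t·E[r] = -2.125000, running G = -2.125000
t=1: π = [0.2344, 0.3125, 0.1719, 0.2813], E[r] = -1.6094, γ^t·E[r] = -1.126563, running G = -3.251563
t=2: π = [0.2148, 0.3945, 0.1465, 0.2441], E[r] = -1.6582, γ^t·E[r] = -0.812520, running G = -4.064082
t=3: π = [0.2195, 0.3909, 0.1433, 0.2463], E[r] = -1.6506, γ^t·E[r] = -0.566168, running G = -4.630250
t=4: π = [0.2192, 0.3912, 0.1429, 0.2466], E[r] = -1.6496, γ^t·E[r] = -0.396076, running G = -5.026325
t=5: π = [0.2192, 0.3914, 0.1429, 0.2466], E[r] = -1.6497, γ^t·E[r] = -0.277269, running G = -5.303594
t=6: π = [0.2192, 0.3914, 0.1429, 0.2466], E[r] = -1.6497, γ^t·E[r] = -0.194087, running G = -5.497681
t=7: π = [0.2192, 0.3914, 0.1429, 0.2466], E[r] = -1.6497, γ^t·E[r] = -0.135860, running G = -5.633541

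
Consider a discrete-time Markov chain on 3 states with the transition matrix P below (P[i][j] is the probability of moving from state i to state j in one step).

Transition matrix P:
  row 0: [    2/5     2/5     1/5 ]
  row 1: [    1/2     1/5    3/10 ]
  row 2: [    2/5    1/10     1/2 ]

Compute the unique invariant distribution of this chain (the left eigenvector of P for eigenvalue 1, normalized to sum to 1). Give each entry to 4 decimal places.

π = [0.4253, 0.2529, 0.3218]

Balance equations π_j = Σ_i π_i·P[i][j]:
  π_0 = 2/5·π_0 + 1/2·π_1 + 2/5·π_2
  π_1 = 2/5·π_0 + 1/5·π_1 + 1/10·π_2
  normalize: π_0 + π_1 + π_2 = 1
Solving the linear system gives exactly π = [37/87, 22/87, 28/87].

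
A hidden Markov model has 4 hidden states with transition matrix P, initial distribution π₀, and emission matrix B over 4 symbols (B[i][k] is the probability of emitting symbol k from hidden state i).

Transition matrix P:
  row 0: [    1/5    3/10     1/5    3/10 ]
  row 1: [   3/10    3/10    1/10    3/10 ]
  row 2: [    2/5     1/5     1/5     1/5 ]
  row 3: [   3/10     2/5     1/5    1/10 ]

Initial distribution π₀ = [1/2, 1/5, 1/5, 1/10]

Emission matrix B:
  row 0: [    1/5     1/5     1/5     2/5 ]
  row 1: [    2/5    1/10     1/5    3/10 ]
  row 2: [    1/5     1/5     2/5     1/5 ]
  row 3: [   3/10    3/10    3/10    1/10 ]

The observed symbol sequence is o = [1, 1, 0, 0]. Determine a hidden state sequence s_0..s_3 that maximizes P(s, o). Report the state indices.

t=0: δ = [1.000e-01, 2.000e-02, 4.000e-02, 3.000e-02]  (obs o_0=1)
t=1: δ = [4.000e-03, 3.000e-03, 4.000e-03, 9.000e-03]  ψ = [0, 0, 0, 0]  (obs o_1=1)
t=2: δ = [5.400e-04, 1.440e-03, 3.600e-04, 3.600e-04]  ψ = [3, 3, 3, 0]  (obs o_2=0)
t=3: δ = [8.640e-05, 1.728e-04, 2.880e-05, 1.296e-04]  ψ = [1, 1, 1, 1]  (obs o_3=0)
backtrack: best end state = 1; path = [0, 3, 1, 1]

path = [0, 3, 1, 1]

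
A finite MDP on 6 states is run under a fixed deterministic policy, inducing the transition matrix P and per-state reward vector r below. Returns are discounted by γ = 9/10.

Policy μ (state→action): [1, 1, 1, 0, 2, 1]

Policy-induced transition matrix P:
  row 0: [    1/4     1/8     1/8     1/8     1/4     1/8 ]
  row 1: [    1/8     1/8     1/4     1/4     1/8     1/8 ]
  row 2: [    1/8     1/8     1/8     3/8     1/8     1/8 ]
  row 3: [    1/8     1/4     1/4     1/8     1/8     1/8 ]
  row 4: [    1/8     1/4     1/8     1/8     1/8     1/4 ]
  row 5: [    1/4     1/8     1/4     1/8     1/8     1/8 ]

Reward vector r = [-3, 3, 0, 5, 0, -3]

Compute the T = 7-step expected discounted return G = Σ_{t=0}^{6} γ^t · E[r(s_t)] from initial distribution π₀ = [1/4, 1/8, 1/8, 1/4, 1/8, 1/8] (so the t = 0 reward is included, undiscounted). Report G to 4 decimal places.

G = 2.6980

t=0: π = [0.2500, 0.1250, 0.1250, 0.2500, 0.1250, 0.1250], E[r] = 0.5000, γ^t·E[r] = 0.500000, running G = 0.500000
t=1: π = [0.1719, 0.1719, 0.1875, 0.1719, 0.1563, 0.1406], E[r] = 0.4375, γ^t·E[r] = 0.393750, running G = 0.893750
t=2: π = [0.1641, 0.1660, 0.1855, 0.1934, 0.1465, 0.1445], E[r] = 0.5391, γ^t·E[r] = 0.436641, running G = 1.330391
t=3: π = [0.1636, 0.1675, 0.1880, 0.1921, 0.1455, 0.1433], E[r] = 0.5425, γ^t·E[r] = 0.395468, running G = 1.725859
t=4: π = [0.1634, 0.1672, 0.1879, 0.1929, 0.1454, 0.1432], E[r] = 0.5466, γ^t·E[r] = 0.358645, running G = 2.084503
t=5: π = [0.1633, 0.1673, 0.1879, 0.1929, 0.1454, 0.1432], E[r] = 0.5467, γ^t·E[r] = 0.322839, running G = 2.407342
t=6: π = [0.1633, 0.1673, 0.1879, 0.1929, 0.1454, 0.1432], E[r] = 0.5468, γ^t·E[r] = 0.290615, running G = 2.697957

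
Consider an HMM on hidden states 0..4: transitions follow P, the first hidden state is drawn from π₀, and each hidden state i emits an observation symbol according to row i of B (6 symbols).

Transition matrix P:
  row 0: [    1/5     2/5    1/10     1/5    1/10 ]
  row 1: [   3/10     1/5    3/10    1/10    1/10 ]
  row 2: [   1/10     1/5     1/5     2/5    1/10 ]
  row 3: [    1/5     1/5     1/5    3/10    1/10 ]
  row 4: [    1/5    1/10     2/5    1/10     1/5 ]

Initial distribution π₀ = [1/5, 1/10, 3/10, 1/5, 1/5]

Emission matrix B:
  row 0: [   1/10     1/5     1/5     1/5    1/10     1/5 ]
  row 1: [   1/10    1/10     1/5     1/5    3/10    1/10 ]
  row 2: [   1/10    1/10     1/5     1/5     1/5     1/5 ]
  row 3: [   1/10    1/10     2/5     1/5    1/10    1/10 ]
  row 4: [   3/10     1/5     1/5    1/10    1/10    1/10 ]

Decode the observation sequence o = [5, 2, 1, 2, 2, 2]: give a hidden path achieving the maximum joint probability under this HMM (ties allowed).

path = [2, 3, 3, 3, 3, 3]

t=0: δ = [4.000e-02, 1.000e-02, 6.000e-02, 2.000e-02, 2.000e-02]  (obs o_0=5)
t=1: δ = [1.600e-03, 3.200e-03, 2.400e-03, 9.600e-03, 1.200e-03]  ψ = [0, 0, 2, 2, 2]  (obs o_1=2)
t=2: δ = [3.840e-04, 1.920e-04, 1.920e-04, 2.880e-04, 1.920e-04]  ψ = [3, 3, 3, 3, 3]  (obs o_2=1)
t=3: δ = [1.536e-05, 3.072e-05, 1.536e-05, 3.456e-05, 7.680e-06]  ψ = [0, 0, 4, 3, 0]  (obs o_3=2)
t=4: δ = [1.843e-06, 1.382e-06, 1.843e-06, 4.147e-06, 6.912e-07]  ψ = [1, 3, 1, 3, 3]  (obs o_4=2)
t=5: δ = [1.659e-07, 1.659e-07, 1.659e-07, 4.977e-07, 8.294e-08]  ψ = [3, 3, 3, 3, 3]  (obs o_5=2)
backtrack: best end state = 3; path = [2, 3, 3, 3, 3, 3]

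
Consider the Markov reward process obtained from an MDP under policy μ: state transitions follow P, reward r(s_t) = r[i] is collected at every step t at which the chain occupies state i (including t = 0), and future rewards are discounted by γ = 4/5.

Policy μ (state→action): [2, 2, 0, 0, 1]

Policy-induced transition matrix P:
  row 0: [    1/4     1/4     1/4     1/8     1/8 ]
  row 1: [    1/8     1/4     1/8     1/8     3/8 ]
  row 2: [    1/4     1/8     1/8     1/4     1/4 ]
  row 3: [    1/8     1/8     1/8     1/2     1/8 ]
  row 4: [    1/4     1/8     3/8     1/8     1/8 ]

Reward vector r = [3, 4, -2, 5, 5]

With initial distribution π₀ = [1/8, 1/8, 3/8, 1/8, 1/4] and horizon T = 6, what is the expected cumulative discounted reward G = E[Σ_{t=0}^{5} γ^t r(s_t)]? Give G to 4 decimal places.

G = 10.1107

t=0: π = [0.1250, 0.1250, 0.3750, 0.1250, 0.2500], E[r] = 2.0000, γ^t·E[r] = 2.000000, running G = 2.000000
t=1: π = [0.2188, 0.1563, 0.2031, 0.2188, 0.2031], E[r] = 2.9844, γ^t·E[r] = 2.387500, running G = 4.387500
t=2: π = [0.2031, 0.1719, 0.2031, 0.2324, 0.1895], E[r] = 3.0000, γ^t·E[r] = 1.920000, running G = 6.307500
t=3: π = [0.1995, 0.1719, 0.1978, 0.2375, 0.1934], E[r] = 3.0449, γ^t·E[r] = 1.559000, running G = 7.866500
t=4: π = [0.1988, 0.1714, 0.1983, 0.2388, 0.1927], E[r] = 3.0430, γ^t·E[r] = 1.246425, running G = 9.112925
t=5: π = [0.1987, 0.1713, 0.1980, 0.2393, 0.1926], E[r] = 3.0451, γ^t·E[r] = 0.997819, running G = 10.110744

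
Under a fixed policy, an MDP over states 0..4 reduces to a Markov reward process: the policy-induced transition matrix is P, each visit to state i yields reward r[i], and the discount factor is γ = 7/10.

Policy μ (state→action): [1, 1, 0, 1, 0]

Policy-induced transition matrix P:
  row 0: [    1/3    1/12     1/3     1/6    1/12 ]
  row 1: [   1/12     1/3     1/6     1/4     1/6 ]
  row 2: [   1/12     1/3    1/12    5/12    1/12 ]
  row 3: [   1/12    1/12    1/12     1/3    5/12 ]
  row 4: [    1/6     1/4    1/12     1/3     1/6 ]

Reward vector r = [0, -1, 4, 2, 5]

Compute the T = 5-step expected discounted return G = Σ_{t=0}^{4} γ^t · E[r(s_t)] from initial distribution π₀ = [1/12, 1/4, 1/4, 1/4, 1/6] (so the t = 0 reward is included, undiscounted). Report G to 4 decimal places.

t=0: π = [0.0833, 0.2500, 0.2500, 0.2500, 0.1667], E[r] = 2.0833, γ^t·E[r] = 2.083333, running G = 2.083333
t=1: π = [0.1181, 0.2361, 0.1250, 0.3194, 0.2014], E[r] = 1.9097, γ^t·E[r] = 1.336806, running G = 3.420139
t=2: π = [0.1296, 0.2072, 0.1325, 0.3044, 0.2263], E[r] = 2.0631, γ^t·E[r] = 1.010909, running G = 4.431047
t=3: π = [0.1346, 0.2060, 0.1330, 0.3055, 0.2209], E[r] = 2.0417, γ^t·E[r] = 0.700292, running G = 5.131339
t=4: π = [0.1354, 0.2049, 0.1341, 0.3048, 0.2207], E[r] = 2.0450, γ^t·E[r] = 0.491016, running G = 5.622355

G = 5.6224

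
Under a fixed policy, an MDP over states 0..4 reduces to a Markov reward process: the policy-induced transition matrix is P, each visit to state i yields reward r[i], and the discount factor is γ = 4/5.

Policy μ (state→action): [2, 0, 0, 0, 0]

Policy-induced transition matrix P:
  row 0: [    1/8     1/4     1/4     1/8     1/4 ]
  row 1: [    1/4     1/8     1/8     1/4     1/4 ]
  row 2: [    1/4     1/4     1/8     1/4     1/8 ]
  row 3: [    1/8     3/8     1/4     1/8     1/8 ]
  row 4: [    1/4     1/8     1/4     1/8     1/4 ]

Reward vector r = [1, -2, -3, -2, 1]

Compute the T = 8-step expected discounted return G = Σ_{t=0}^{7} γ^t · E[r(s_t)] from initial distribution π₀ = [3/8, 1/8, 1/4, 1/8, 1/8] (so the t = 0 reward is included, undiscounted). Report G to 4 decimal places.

t=0: π = [0.3750, 0.1250, 0.2500, 0.1250, 0.1250], E[r] = -0.7500, γ^t·E[r] = -0.750000, running G = -0.750000
t=1: π = [0.1875, 0.2344, 0.2031, 0.1719, 0.2031], E[r] = -1.0313, γ^t·E[r] = -0.825000, running G = -1.575000
t=2: π = [0.2051, 0.2168, 0.1953, 0.1797, 0.2031], E[r] = -0.9707, γ^t·E[r] = -0.621250, running G = -2.196250
t=3: π = [0.2019, 0.2200, 0.1985, 0.1765, 0.2031], E[r] = -0.9834, γ^t·E[r] = -0.503500, running G = -2.699750
t=4: π = [0.2027, 0.2192, 0.1977, 0.1773, 0.2031], E[r] = -0.9802, γ^t·E[r] = -0.401500, running G = -3.101250
t=5: π = [0.2025, 0.2194, 0.1979, 0.1771, 0.2031], E[r] = -0.9810, γ^t·E[r] = -0.321460, running G = -3.422710
t=6: π = [0.2025, 0.2193, 0.1978, 0.1772, 0.2031], E[r] = -0.9808, γ^t·E[r] = -0.257116, running G = -3.679826
t=7: π = [0.2025, 0.2193, 0.1979, 0.1771, 0.2031], E[r] = -0.9809, γ^t·E[r] = -0.205703, running G = -3.885529

G = -3.8855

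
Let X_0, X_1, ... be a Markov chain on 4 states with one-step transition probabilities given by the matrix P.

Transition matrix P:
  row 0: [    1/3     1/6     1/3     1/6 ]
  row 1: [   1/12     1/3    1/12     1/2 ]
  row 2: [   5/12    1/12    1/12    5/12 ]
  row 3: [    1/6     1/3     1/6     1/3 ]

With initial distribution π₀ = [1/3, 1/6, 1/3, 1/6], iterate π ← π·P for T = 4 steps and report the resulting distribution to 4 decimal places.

π = [0.2280, 0.2514, 0.1707, 0.3499]

t=0: π = [0.3333, 0.1667, 0.3333, 0.1667]
t=1: π = [0.2917, 0.1944, 0.1806, 0.3333]
t=2: π = [0.2442, 0.2396, 0.1840, 0.3322]
t=3: π = [0.2334, 0.2466, 0.1721, 0.3479]
t=4: π = [0.2280, 0.2514, 0.1707, 0.3499]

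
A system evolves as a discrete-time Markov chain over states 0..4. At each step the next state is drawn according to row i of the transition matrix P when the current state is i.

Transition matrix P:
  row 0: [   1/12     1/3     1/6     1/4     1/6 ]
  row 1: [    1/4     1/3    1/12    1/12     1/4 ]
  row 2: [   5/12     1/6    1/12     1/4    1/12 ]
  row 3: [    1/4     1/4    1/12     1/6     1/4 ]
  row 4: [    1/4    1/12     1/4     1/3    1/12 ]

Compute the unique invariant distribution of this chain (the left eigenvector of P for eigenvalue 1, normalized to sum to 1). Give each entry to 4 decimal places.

π = [0.2332, 0.2494, 0.1326, 0.2061, 0.1787]

Balance equations π_j = Σ_i π_i·P[i][j]:
  π_0 = 1/12·π_0 + 1/4·π_1 + 5/12·π_2 + 1/4·π_3 + 1/4·π_4
  π_1 = 1/3·π_0 + 1/3·π_1 + 1/6·π_2 + 1/4·π_3 + 1/12·π_4
  π_2 = 1/6·π_0 + 1/12·π_1 + 1/12·π_2 + 1/12·π_3 + 1/4·π_4
  π_3 = 1/4·π_0 + 1/12·π_1 + 1/4·π_2 + 1/6·π_3 + 1/3·π_4
  normalize: π_0 + π_1 + π_2 + π_3 + π_4 = 1
Solving the linear system gives exactly π = [139/596, 1635/6556, 79/596, 2703/13112, 213/1192].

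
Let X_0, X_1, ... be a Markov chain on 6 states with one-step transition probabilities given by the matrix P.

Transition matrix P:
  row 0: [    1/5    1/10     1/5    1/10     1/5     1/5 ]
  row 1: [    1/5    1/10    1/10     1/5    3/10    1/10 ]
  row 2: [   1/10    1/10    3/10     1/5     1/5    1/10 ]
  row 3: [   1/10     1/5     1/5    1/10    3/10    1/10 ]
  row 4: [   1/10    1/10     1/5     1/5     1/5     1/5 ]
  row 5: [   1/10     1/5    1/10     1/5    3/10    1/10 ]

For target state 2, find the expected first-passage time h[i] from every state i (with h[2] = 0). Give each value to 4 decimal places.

h = [5.8374, 6.3628, 0.0000, 5.8321, 5.8369, 6.4153]

First-step conditioning: h[2] = 0; for i ≠ 2, h[i] = 1 + Σ_k P[i][k]·h[k].
  h[0] = 1 + 1/5·h[0] + 1/10·h[1] + 1/10·h[3] + 1/5·h[4] + 1/5·h[5]
  h[1] = 1 + 1/5·h[0] + 1/10·h[1] + 1/5·h[3] + 3/10·h[4] + 1/10·h[5]
  h[3] = 1 + 1/10·h[0] + 1/5·h[1] + 1/10·h[3] + 3/10·h[4] + 1/10·h[5]
  h[4] = 1 + 1/10·h[0] + 1/10·h[1] + 1/5·h[3] + 1/5·h[4] + 1/5·h[5]
  h[5] = 1 + 1/10·h[0] + 1/5·h[1] + 1/5·h[3] + 3/10·h[4] + 1/10·h[5]
Solving the 5×5 linear system over states ≠ 2 gives exactly h = [27500/4711, 29975/4711, 0, 3925/673, 54995/9422, 8635/1346] (h[2] = 0 is the target).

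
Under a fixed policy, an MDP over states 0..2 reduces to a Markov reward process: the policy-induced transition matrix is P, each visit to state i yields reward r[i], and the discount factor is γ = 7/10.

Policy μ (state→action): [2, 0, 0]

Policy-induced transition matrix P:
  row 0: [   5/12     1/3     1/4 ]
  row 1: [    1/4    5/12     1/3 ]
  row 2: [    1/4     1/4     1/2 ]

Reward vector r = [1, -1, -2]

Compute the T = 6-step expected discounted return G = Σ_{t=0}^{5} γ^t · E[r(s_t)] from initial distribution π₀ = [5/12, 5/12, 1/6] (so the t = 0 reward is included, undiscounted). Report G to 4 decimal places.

t=0: π = [0.4167, 0.4167, 0.1667], E[r] = -0.3333, γ^t·E[r] = -0.333333, running G = -0.333333
t=1: π = [0.3194, 0.3542, 0.3264], E[r] = -0.6875, γ^t·E[r] = -0.481250, running G = -0.814583
t=2: π = [0.3032, 0.3356, 0.3611], E[r] = -0.7546, γ^t·E[r] = -0.369769, running G = -1.184352
t=3: π = [0.3005, 0.3312, 0.3682], E[r] = -0.7672, γ^t·E[r] = -0.263139, running G = -1.447491
t=4: π = [0.3001, 0.3302, 0.3697], E[r] = -0.7695, γ^t·E[r] = -0.184753, running G = -1.632243
t=5: π = [0.3000, 0.3300, 0.3699], E[r] = -0.7699, γ^t·E[r] = -0.129398, running G = -1.761642

G = -1.7616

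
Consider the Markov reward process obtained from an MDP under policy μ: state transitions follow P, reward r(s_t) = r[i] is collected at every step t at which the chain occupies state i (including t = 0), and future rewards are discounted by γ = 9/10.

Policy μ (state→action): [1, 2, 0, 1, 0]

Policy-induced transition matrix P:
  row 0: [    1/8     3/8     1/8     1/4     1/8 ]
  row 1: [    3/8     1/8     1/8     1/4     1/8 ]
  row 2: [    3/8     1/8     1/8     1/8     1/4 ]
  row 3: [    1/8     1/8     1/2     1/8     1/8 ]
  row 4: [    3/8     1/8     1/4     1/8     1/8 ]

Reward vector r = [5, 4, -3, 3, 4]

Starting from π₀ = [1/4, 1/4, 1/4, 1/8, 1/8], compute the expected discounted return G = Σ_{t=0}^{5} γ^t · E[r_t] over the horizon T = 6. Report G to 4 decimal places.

G = 12.0902

t=0: π = [0.2500, 0.2500, 0.2500, 0.1250, 0.1250], E[r] = 2.3750, γ^t·E[r] = 2.375000, running G = 2.375000
t=1: π = [0.2813, 0.1875, 0.1875, 0.1875, 0.1563], E[r] = 2.7813, γ^t·E[r] = 2.503125, running G = 4.878125
t=2: π = [0.2578, 0.1953, 0.2148, 0.1836, 0.1484], E[r] = 2.5703, γ^t·E[r] = 2.081953, running G = 6.960078
t=3: π = [0.2646, 0.1895, 0.2124, 0.1816, 0.1519], E[r] = 2.5962, γ^t·E[r] = 1.892624, running G = 8.852702
t=4: π = [0.2634, 0.1912, 0.2121, 0.1818, 0.1516], E[r] = 2.5970, γ^t·E[r] = 1.703882, running G = 10.556583
t=5: π = [0.2637, 0.1909, 0.2121, 0.1818, 0.1515], E[r] = 2.5971, γ^t·E[r] = 1.533588, running G = 12.090172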